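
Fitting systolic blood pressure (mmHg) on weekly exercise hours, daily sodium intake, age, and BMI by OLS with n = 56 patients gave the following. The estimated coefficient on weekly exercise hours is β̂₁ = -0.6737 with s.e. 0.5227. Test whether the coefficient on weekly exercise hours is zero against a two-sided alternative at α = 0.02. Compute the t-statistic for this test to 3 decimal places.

H₀: β₁ = 0 vs H₁: β₁ ≠ 0.
t = (β̂₁ − β₁⁰)/SE = -0.6737 / 0.5227 = -1.289.
df = n − k − 1 = 56 − 4 − 1 = 51.
Two-sided p ≈ 0.2033, which is ≥ 0.02, so fail to reject H₀.
The data do not give significant evidence of an association between weekly exercise hours and systolic blood pressure, after adjusting for the other predictors.

t = -1.289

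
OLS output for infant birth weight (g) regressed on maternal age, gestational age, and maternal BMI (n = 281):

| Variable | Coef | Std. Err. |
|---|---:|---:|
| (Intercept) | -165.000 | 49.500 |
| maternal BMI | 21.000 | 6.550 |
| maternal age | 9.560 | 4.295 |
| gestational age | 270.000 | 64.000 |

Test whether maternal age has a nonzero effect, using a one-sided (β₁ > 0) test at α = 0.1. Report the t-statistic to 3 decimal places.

Read off: b = 9.560, SE = 4.295 for maternal age.
H₀: β₁ = 0 vs H₁: β₁ > 0.
t = 9.560 / 4.295 = 2.226.
df = n − k − 1 = 281 − 3 − 1 = 277.
One-sided p ≈ 0.0134, which is < 0.1, so reject H₀.
There is evidence that the true slope on maternal age is positive, holding the other predictors fixed.

t = 2.226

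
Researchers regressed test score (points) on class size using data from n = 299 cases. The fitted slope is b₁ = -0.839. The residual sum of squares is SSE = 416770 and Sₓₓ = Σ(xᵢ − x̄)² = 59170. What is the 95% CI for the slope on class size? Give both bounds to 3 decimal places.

(-1.142, -0.536)

MSE = SSE/(n − 2) = 416770/297 = 1403.27.
SE(b₁) = √(MSE/Sₓₓ) = √(1403.27/59170) = 0.153999.
df = n − 2 = 297.
t* = t_{0.025, 297} = 1.967984.
Margin = t* × SE = 1.967984 × 0.153999 = 0.30307.
CI: -0.839 ± 0.30307 → (-1.142, -0.536).
With 95% confidence, each one-unit increase in class size is associated with a change of between -1.142 and -0.536 points in test score.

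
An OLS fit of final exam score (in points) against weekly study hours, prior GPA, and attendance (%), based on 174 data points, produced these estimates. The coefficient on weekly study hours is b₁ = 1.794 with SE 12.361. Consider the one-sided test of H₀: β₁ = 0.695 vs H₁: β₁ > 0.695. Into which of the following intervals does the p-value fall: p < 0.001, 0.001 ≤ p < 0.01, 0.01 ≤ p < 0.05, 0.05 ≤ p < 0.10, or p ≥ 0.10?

t = (1.794 − 0.695) / 12.361 = 0.089.
df = n − k − 1 = 174 − 3 − 1 = 170.
One-sided p = P(T_{170} > t) ≈ 0.4646.
So p ≥ 0.10.

p ≥ 0.10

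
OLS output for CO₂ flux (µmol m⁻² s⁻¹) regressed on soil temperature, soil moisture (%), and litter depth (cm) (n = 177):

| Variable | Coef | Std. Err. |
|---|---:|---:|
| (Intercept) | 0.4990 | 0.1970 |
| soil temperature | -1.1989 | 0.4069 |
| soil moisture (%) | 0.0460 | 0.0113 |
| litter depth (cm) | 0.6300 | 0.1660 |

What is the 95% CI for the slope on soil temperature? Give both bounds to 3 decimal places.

Read off: b = -1.1989, SE = 0.4069 for soil temperature.
df = n − k − 1 = 177 − 3 − 1 = 173.
t* = t_{0.025, 173} = 1.973771.
Margin = t* × SE = 1.973771 × 0.4069 = 0.80313.
CI: -1.1989 ± 0.80313 → (-2.002, -0.396).

(-2.002, -0.396)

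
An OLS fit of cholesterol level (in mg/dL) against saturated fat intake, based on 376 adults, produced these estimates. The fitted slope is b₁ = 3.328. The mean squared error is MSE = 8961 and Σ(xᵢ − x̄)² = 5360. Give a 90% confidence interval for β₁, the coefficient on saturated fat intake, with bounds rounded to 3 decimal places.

(1.196, 5.460)

SE(b₁) = √(MSE/Sₓₓ) = √(8961/5360) = 1.29299.
df = n − 2 = 374.
t* = t_{0.05, 374} = 1.648938.
Margin = t* × SE = 1.648938 × 1.29299 = 2.13206.
CI: 3.328 ± 2.13206 → (1.196, 5.460).
With 90% confidence, each one-unit increase in saturated fat intake is associated with a change of between 1.196 and 5.460 mg/dL in cholesterol level.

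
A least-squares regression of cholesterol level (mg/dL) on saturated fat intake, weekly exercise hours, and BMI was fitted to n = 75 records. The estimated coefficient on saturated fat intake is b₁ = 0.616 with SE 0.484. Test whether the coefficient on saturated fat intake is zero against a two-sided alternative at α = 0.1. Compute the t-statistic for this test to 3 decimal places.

t = 1.273

H₀: β₁ = 0 vs H₁: β₁ ≠ 0.
t = (b₁ − β₁⁰)/SE = 0.616 / 0.484 = 1.273.
df = n − k − 1 = 75 − 3 − 1 = 71.
Two-sided p ≈ 0.2073, which is ≥ 0.1, so fail to reject H₀.
The data do not give significant evidence of an association between saturated fat intake and cholesterol level, after adjusting for the other predictors.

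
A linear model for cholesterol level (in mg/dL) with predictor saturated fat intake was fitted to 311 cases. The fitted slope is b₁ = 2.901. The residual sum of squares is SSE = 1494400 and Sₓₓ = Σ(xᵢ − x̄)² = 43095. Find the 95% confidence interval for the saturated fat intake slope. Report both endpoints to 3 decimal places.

MSE = SSE/(n − 2) = 1494400/309 = 4836.25.
SE(b₁) = √(MSE/Sₓₓ) = √(4836.25/43095) = 0.334997.
df = n − 2 = 309.
t* = t_{0.025, 309} = 1.967671.
Margin = t* × SE = 1.967671 × 0.334997 = 0.65916.
CI: 2.901 ± 0.65916 → (2.242, 3.560).
With 95% confidence, each one-unit increase in saturated fat intake is associated with a change of between 2.242 and 3.560 mg/dL in cholesterol level.

(2.242, 3.560)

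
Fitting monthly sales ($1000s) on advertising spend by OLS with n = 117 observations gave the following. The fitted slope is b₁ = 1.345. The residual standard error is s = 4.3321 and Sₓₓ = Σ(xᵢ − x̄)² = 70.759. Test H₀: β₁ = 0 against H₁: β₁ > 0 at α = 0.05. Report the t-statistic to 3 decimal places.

SE(b₁) = s/√Sₓₓ = 4.3321/√70.759 = 0.515.
t = 1.345 / 0.515 = 2.612.
df = n − 2 = 115.
One-sided p ≈ 0.0051, which is < 0.05, so reject H₀.
There is evidence that the true slope on advertising spend is positive.

t = 2.612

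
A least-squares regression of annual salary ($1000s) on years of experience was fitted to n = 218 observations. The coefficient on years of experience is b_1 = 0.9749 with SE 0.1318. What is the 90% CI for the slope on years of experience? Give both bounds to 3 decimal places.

df = n − 2 = 218 − 2 = 216.
t* = t_{0.05, 216} = 1.651939.
Margin = t* × SE = 1.651939 × 0.1318 = 0.21773.
CI: 0.9749 ± 0.21773 → (0.757, 1.193).
With 90% confidence, each one-unit increase in years of experience is associated with a change of between 0.757 and 1.193 $1000s in annual salary.

(0.757, 1.193)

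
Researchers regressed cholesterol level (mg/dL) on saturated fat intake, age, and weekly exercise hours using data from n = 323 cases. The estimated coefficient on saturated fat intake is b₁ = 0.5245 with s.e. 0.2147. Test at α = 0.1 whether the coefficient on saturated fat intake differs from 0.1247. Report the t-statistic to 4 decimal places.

t = 1.8621

H₀: β₁ = 0.1247 vs H₁: β₁ ≠ 0.1247.
t = (b₁ − β₁⁰)/SE = (0.5245 − 0.1247) / 0.2147 = 1.8621.
df = n − k − 1 = 323 − 3 − 1 = 319.
Two-sided p ≈ 0.0635, which is < 0.1, so reject H₀.
There is evidence that the true slope on saturated fat intake differs from 0.1247 mg/dL per unit, holding the other predictors fixed.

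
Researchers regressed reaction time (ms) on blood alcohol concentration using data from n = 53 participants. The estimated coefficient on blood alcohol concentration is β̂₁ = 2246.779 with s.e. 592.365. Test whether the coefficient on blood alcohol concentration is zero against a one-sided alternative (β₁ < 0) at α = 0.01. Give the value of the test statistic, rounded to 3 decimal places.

t = 3.793

H₀: β₁ = 0 vs H₁: β₁ < 0.
t = (β̂₁ − β₁⁰)/SE = 2246.779 / 592.365 = 3.793.
df = n − 2 = 53 − 2 = 51.
One-sided p ≈ 0.9998, which is ≥ 0.01, so fail to reject H₀.
The data do not give significant evidence that the true slope on blood alcohol concentration is negative.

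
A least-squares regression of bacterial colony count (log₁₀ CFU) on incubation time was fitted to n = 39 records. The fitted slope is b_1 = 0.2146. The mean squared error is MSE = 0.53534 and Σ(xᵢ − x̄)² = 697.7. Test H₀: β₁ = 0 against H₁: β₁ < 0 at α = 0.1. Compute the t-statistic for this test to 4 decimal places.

SE(b_1) = √(MSE/Sₓₓ) = √(0.53534/697.7) = 0.0277.
t = 0.2146 / 0.0277 = 7.7473.
df = n − 2 = 37.
One-sided p ≈ 1.0000, which is ≥ 0.1, so fail to reject H₀.
The data do not give significant evidence that the true slope on incubation time is negative.

t = 7.7473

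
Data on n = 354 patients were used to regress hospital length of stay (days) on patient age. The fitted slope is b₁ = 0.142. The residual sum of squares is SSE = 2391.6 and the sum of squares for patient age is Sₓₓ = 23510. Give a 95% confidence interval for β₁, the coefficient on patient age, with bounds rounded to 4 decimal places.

(0.1086, 0.1754)

MSE = SSE/(n − 2) = 2391.6/352 = 6.79432.
SE(b₁) = √(MSE/Sₓₓ) = √(6.79432/23510) = 0.0169999.
df = n − 2 = 352.
t* = t_{0.025, 352} = 1.966726.
Margin = t* × SE = 1.966726 × 0.0169999 = 0.033434.
CI: 0.142 ± 0.033434 → (0.1086, 0.1754).
With 95% confidence, each one-unit increase in patient age is associated with a change of between 0.1086 and 0.1754 days in hospital length of stay.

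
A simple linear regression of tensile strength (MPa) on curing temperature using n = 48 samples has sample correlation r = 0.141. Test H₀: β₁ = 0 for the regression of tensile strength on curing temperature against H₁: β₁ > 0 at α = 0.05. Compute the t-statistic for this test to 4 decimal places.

t = 0.9660

t = r·√(n − 2)/√(1 − r²) = 0.141·√46/√0.980119 = 0.9660.
df = n − 2 = 46.
One-sided p ≈ 0.1696, which is ≥ 0.05, so fail to reject H₀.
The data do not give significant evidence of a linear association between curing temperature and tensile strength.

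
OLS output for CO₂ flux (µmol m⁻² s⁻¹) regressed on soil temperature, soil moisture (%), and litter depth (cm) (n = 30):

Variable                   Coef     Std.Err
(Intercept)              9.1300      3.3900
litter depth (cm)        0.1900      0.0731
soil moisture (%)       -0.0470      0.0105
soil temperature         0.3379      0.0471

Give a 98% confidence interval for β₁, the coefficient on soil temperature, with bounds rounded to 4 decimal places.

Read off: b = 0.3379, SE = 0.0471 for soil temperature.
df = n − k − 1 = 30 − 3 − 1 = 26.
t* = t_{0.01, 26} = 2.47863.
Margin = t* × SE = 2.47863 × 0.0471 = 0.116743.
CI: 0.3379 ± 0.116743 → (0.2212, 0.4546).

(0.2212, 0.4546)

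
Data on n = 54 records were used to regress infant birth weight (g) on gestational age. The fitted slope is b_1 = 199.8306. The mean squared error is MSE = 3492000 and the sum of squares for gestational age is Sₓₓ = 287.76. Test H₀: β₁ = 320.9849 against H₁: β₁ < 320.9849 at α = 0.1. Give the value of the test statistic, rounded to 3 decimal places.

SE(b_1) = √(MSE/Sₓₓ) = √(3.492e+06/287.76) = 110.159.
t = (199.8306 − 320.9849) / 110.159 = -1.100.
df = n − 2 = 52.
One-sided p ≈ 0.1382, which is ≥ 0.1, so fail to reject H₀.
The data do not give significant evidence that the true slope on gestational age is below 320.9849 g per unit.

t = -1.100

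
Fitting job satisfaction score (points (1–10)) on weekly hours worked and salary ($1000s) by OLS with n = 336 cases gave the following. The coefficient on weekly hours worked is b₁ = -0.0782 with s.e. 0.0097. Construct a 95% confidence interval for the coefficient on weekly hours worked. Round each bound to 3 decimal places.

df = n − k − 1 = 336 − 2 − 1 = 333.
t* = t_{0.025, 333} = 1.967113.
Margin = t* × SE = 1.967113 × 0.0097 = 0.01908.
CI: -0.0782 ± 0.01908 → (-0.097, -0.059).
With 95% confidence, each one-unit increase in weekly hours worked is associated with a change of between -0.097 and -0.059 points (1–10) in job satisfaction score, holding the other predictors fixed.

(-0.097, -0.059)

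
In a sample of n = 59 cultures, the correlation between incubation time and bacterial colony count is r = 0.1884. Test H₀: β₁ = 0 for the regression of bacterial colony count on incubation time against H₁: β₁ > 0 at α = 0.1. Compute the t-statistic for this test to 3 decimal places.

t = 1.448

t = r·√(n − 2)/√(1 − r²) = 0.1884·√57/√0.964505 = 1.448.
df = n − 2 = 57.
One-sided p ≈ 0.0765, which is < 0.1, so reject H₀.
There is evidence of a linear association between incubation time and bacterial colony count.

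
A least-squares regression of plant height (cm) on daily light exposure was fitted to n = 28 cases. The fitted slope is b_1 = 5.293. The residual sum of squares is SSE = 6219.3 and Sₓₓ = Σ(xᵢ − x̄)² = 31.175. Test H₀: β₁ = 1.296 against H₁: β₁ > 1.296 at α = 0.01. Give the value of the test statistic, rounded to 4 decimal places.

MSE = SSE/(n − 2) = 6219.3/26 = 239.204.
SE(b_1) = √(MSE/Sₓₓ) = √(239.204/31.175) = 2.77001.
t = (5.293 − 1.296) / 2.77001 = 1.4430.
df = n − 2 = 26.
One-sided p ≈ 0.0805, which is ≥ 0.01, so fail to reject H₀.
The data do not give significant evidence that the true slope on daily light exposure exceeds 1.296 cm per unit.

t = 1.4430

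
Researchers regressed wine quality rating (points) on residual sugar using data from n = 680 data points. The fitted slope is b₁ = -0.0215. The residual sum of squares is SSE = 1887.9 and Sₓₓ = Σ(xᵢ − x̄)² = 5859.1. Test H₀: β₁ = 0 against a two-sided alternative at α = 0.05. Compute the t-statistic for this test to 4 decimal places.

t = -0.9862

MSE = SSE/(n − 2) = 1887.9/678 = 2.78451.
SE(b₁) = √(MSE/Sₓₓ) = √(2.78451/5859.1) = 0.0218001.
t = -0.0215 / 0.0218001 = -0.9862.
df = n − 2 = 678.
Two-sided p ≈ 0.3244, which is ≥ 0.05, so fail to reject H₀.
The data do not give significant evidence of an association between residual sugar and wine quality rating.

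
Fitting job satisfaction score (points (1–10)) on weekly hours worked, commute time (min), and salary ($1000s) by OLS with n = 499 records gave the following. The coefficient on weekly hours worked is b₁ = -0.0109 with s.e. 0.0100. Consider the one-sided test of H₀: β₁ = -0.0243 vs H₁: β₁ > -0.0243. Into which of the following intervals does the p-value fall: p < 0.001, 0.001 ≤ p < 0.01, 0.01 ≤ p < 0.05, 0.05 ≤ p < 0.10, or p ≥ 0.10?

t = (-0.0109 − (-0.0243)) / 0.0100 = 1.340.
df = n − k − 1 = 499 − 3 − 1 = 495.
One-sided p = P(T_{495} > t) ≈ 0.0904.
So 0.05 ≤ p < 0.10.

0.05 ≤ p < 0.10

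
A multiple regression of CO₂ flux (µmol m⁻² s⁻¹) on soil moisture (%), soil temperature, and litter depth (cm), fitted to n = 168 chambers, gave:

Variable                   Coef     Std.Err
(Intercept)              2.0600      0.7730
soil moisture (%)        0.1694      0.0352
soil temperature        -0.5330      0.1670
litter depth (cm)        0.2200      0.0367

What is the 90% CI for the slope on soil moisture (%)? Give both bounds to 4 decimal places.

Read off: b = 0.1694, SE = 0.0352 for soil moisture (%).
df = n − k − 1 = 168 − 3 − 1 = 164.
t* = t_{0.05, 164} = 1.654198.
Margin = t* × SE = 1.654198 × 0.0352 = 0.058228.
CI: 0.1694 ± 0.058228 → (0.1112, 0.2276).

(0.1112, 0.2276)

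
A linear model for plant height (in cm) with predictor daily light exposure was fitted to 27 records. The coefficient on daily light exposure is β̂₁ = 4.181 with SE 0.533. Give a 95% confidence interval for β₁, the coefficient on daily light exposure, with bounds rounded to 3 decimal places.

(3.083, 5.279)

df = n − 2 = 27 − 2 = 25.
t* = t_{0.025, 25} = 2.059539.
Margin = t* × SE = 2.059539 × 0.533 = 1.09773.
CI: 4.181 ± 1.09773 → (3.083, 5.279).
With 95% confidence, each one-unit increase in daily light exposure is associated with a change of between 3.083 and 5.279 cm in plant height.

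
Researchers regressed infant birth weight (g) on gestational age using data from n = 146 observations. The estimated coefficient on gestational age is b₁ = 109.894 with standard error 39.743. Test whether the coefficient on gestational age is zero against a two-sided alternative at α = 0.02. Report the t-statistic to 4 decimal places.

t = 2.7651

H₀: β₁ = 0 vs H₁: β₁ ≠ 0.
t = (b₁ − β₁⁰)/SE = 109.894 / 39.743 = 2.7651.
df = n − 2 = 146 − 2 = 144.
Two-sided p ≈ 0.0064, which is < 0.02, so reject H₀.
There is evidence that gestational age is associated with infant birth weight.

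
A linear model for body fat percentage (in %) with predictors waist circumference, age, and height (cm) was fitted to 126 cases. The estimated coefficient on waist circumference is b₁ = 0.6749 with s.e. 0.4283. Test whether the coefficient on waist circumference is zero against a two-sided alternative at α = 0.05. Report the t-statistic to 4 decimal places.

t = 1.5758

H₀: β₁ = 0 vs H₁: β₁ ≠ 0.
t = (b₁ − β₁⁰)/SE = 0.6749 / 0.4283 = 1.5758.
df = n − k − 1 = 126 − 3 − 1 = 122.
Two-sided p ≈ 0.1177, which is ≥ 0.05, so fail to reject H₀.
The data do not give significant evidence of an association between waist circumference and body fat percentage, after adjusting for the other predictors.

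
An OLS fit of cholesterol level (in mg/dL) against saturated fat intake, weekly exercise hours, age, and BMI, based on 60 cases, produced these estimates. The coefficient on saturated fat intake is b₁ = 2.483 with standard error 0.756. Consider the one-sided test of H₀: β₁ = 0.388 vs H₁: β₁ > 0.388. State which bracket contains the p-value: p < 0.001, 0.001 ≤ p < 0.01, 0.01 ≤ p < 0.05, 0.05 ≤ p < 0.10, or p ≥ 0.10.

0.001 ≤ p < 0.01

t = (2.483 − 0.388) / 0.756 = 2.771.
df = n − k − 1 = 60 − 4 − 1 = 55.
One-sided p = P(T_{55} > t) ≈ 0.0038.
So 0.001 ≤ p < 0.01.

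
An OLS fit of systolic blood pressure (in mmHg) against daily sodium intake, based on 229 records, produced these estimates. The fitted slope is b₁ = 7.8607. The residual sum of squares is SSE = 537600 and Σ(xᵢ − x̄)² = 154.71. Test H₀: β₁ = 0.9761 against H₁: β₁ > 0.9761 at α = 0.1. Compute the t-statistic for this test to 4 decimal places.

MSE = SSE/(n − 2) = 537600/227 = 2368.28.
SE(b₁) = √(MSE/Sₓₓ) = √(2368.28/154.71) = 3.91253.
t = (7.8607 − 0.9761) / 3.91253 = 1.7596.
df = n − 2 = 227.
One-sided p ≈ 0.0399, which is < 0.1, so reject H₀.
There is evidence that the true slope on daily sodium intake exceeds 0.9761 mmHg per unit.

t = 1.7596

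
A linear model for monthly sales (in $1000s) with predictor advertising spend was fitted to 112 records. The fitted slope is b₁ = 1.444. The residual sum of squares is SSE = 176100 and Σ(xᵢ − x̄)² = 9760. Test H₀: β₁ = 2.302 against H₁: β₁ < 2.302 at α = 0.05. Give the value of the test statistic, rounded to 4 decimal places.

t = -2.1185

MSE = SSE/(n − 2) = 176100/110 = 1600.91.
SE(b₁) = √(MSE/Sₓₓ) = √(1600.91/9760) = 0.405003.
t = (1.444 − 2.302) / 0.405003 = -2.1185.
df = n − 2 = 110.
One-sided p ≈ 0.0182, which is < 0.05, so reject H₀.
There is evidence that the true slope on advertising spend is below 2.302 $1000s per unit.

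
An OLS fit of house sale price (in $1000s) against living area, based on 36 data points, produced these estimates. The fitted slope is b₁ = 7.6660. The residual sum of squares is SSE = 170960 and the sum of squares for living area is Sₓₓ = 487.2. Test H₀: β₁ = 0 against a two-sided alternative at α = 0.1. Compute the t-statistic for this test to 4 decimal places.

MSE = SSE/(n − 2) = 170960/34 = 5028.24.
SE(b₁) = √(MSE/Sₓₓ) = √(5028.24/487.2) = 3.21258.
t = 7.6660 / 3.21258 = 2.3862.
df = n − 2 = 34.
Two-sided p ≈ 0.0227, which is < 0.1, so reject H₀.
There is evidence that living area is associated with house sale price.

t = 2.3862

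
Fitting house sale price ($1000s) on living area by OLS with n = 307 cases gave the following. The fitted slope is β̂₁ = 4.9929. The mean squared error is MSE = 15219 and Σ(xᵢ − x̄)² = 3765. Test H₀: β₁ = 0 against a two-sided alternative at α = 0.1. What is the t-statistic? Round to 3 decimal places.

t = 2.483

SE(β̂₁) = √(MSE/Sₓₓ) = √(15219/3765) = 2.01053.
t = 4.9929 / 2.01053 = 2.483.
df = n − 2 = 305.
Two-sided p ≈ 0.0136, which is < 0.1, so reject H₀.
There is evidence that living area is associated with house sale price.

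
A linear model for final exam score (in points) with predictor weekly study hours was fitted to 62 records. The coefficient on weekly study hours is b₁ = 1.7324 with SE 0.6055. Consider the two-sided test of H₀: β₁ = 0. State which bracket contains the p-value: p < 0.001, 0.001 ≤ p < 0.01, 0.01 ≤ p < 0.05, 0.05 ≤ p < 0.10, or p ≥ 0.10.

0.001 ≤ p < 0.01

t = 1.7324 / 0.6055 = 2.861.
df = n − 2 = 62 − 2 = 60.
Two-sided p = 2·P(T_{60} > |t|) ≈ 0.0058.
So 0.001 ≤ p < 0.01.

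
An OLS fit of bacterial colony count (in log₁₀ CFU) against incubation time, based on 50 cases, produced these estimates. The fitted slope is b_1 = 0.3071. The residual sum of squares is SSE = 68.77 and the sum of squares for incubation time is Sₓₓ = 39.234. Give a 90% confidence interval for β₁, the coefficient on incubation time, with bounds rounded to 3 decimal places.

(-0.013, 0.628)

MSE = SSE/(n − 2) = 68.77/48 = 1.43271.
SE(b_1) = √(MSE/Sₓₓ) = √(1.43271/39.234) = 0.191094.
df = n − 2 = 48.
t* = t_{0.05, 48} = 1.677224.
Margin = t* × SE = 1.677224 × 0.191094 = 0.32051.
CI: 0.3071 ± 0.32051 → (-0.013, 0.628).
With 90% confidence, each one-unit increase in incubation time is associated with a change of between -0.013 and 0.628 log₁₀ CFU in bacterial colony count.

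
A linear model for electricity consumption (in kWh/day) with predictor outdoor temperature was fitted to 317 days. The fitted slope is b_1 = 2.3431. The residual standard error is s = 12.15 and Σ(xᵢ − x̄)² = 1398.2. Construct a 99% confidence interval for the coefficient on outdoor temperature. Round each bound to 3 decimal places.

(1.501, 3.185)

SE(b_1) = s/√Sₓₓ = 12.15/√1398.2 = 0.324931.
df = n − 2 = 315.
t* = t_{0.005, 315} = 2.591527.
Margin = t* × SE = 2.591527 × 0.324931 = 0.84207.
CI: 2.3431 ± 0.84207 → (1.501, 3.185).
With 99% confidence, each one-unit increase in outdoor temperature is associated with a change of between 1.501 and 3.185 kWh/day in electricity consumption.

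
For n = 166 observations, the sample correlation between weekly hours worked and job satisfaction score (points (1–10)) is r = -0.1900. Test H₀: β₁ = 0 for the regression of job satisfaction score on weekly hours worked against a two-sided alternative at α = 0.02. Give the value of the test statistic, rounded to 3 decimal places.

t = -2.478

t = r·√(n − 2)/√(1 − r²) = -0.1900·√164/√0.9639 = -2.478.
df = n − 2 = 164.
Two-sided p ≈ 0.0142, which is < 0.02, so reject H₀.
There is evidence of a linear association between weekly hours worked and job satisfaction score.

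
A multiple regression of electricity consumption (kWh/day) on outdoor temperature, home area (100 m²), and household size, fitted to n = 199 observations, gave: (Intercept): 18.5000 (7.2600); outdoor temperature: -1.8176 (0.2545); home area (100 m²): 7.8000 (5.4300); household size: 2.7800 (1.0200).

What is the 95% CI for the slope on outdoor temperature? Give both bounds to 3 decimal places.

Read off: b = -1.8176, SE = 0.2545 for outdoor temperature.
df = n − k − 1 = 199 − 3 − 1 = 195.
t* = t_{0.025, 195} = 1.972204.
Margin = t* × SE = 1.972204 × 0.2545 = 0.50193.
CI: -1.8176 ± 0.50193 → (-2.320, -1.316).

(-2.320, -1.316)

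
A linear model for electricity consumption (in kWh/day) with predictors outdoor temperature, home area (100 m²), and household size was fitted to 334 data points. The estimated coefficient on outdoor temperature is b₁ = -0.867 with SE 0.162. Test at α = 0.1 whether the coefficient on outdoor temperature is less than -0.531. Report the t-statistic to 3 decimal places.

H₀: β₁ = -0.531 vs H₁: β₁ < -0.531.
t = (b₁ − β₁⁰)/SE = (-0.867 − (-0.531)) / 0.162 = -2.074.
df = n − k − 1 = 334 − 3 − 1 = 330.
One-sided p ≈ 0.0194, which is < 0.1, so reject H₀.
There is evidence that the true slope on outdoor temperature is below -0.531 kWh/day per unit, holding the other predictors fixed.

t = -2.074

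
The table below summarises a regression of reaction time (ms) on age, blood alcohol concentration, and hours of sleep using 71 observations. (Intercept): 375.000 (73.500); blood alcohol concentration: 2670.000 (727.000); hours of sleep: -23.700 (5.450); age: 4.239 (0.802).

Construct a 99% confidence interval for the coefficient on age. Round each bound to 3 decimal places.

Read off: b = 4.239, SE = 0.802 for age.
df = n − k − 1 = 71 − 3 − 1 = 67.
t* = t_{0.005, 67} = 2.65122.
Margin = t* × SE = 2.65122 × 0.802 = 2.12628.
CI: 4.239 ± 2.12628 → (2.113, 6.365).

(2.113, 6.365)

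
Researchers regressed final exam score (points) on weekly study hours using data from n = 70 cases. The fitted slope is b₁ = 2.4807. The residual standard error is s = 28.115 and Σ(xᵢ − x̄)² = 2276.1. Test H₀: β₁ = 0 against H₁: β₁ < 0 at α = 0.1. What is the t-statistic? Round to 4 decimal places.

SE(b₁) = s/√Sₓₓ = 28.115/√2276.1 = 0.589308.
t = 2.4807 / 0.589308 = 4.2095.
df = n − 2 = 68.
One-sided p ≈ 1.0000, which is ≥ 0.1, so fail to reject H₀.
The data do not give significant evidence that the true slope on weekly study hours is negative.

t = 4.2095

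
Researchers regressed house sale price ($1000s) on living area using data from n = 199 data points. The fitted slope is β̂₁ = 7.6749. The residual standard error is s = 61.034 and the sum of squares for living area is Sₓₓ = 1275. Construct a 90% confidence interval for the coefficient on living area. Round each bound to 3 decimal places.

SE(β̂₁) = s/√Sₓₓ = 61.034/√1275 = 1.70929.
df = n − 2 = 197.
t* = t_{0.05, 197} = 1.652625.
Margin = t* × SE = 1.652625 × 1.70929 = 2.82482.
CI: 7.6749 ± 2.82482 → (4.850, 10.500).
With 90% confidence, each one-unit increase in living area is associated with a change of between 4.850 and 10.500 $1000s in house sale price.

(4.850, 10.500)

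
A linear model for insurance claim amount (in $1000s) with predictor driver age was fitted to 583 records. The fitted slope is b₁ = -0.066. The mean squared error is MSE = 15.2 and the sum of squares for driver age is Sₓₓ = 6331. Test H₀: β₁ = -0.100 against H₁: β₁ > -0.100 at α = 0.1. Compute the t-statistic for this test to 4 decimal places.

SE(b₁) = √(MSE/Sₓₓ) = √(15.2/6331) = 0.0489988.
t = (-0.066 − (-0.100)) / 0.0489988 = 0.6939.
df = n − 2 = 581.
One-sided p ≈ 0.2440, which is ≥ 0.1, so fail to reject H₀.
The data do not give significant evidence that the true slope on driver age exceeds -0.100 $1000s per unit.

t = 0.6939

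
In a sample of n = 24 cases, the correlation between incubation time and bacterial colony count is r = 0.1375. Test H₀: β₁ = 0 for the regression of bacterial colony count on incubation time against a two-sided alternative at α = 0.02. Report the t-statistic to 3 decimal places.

t = 0.651

t = r·√(n − 2)/√(1 − r²) = 0.1375·√22/√0.981094 = 0.651.
df = n − 2 = 22.
Two-sided p ≈ 0.5217, which is ≥ 0.02, so fail to reject H₀.
The data do not give significant evidence of a linear association between incubation time and bacterial colony count.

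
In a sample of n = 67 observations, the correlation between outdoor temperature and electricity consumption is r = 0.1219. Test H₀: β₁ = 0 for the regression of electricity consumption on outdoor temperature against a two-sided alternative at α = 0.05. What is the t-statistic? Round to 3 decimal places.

t = r·√(n − 2)/√(1 − r²) = 0.1219·√65/√0.98514 = 0.990.
df = n − 2 = 65.
Two-sided p ≈ 0.3258, which is ≥ 0.05, so fail to reject H₀.
The data do not give significant evidence of a linear association between outdoor temperature and electricity consumption.

t = 0.990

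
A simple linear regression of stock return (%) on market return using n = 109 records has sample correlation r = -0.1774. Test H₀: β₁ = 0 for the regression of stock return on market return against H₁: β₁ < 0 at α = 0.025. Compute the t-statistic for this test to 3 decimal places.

t = -1.865

t = r·√(n − 2)/√(1 − r²) = -0.1774·√107/√0.968529 = -1.865.
df = n − 2 = 107.
One-sided p ≈ 0.0325, which is ≥ 0.025, so fail to reject H₀.
The data do not give significant evidence of a linear association between market return and stock return.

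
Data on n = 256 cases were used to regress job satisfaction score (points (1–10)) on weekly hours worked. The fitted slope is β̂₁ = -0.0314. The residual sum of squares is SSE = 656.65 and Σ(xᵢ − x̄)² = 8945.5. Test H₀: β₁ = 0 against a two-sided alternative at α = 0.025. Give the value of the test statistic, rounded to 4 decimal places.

MSE = SSE/(n − 2) = 656.65/254 = 2.58524.
SE(β̂₁) = √(MSE/Sₓₓ) = √(2.58524/8945.5) = 0.017.
t = -0.0314 / 0.017 = -1.8471.
df = n − 2 = 254.
Two-sided p ≈ 0.0659, which is ≥ 0.025, so fail to reject H₀.
The data do not give significant evidence of an association between weekly hours worked and job satisfaction score.

t = -1.8471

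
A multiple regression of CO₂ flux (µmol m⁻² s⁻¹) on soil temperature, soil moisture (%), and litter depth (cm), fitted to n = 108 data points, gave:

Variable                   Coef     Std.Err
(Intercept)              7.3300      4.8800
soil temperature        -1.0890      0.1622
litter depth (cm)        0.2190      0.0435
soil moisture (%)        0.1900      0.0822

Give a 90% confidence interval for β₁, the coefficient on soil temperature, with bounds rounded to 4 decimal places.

Read off: b = -1.0890, SE = 0.1622 for soil temperature.
df = n − k − 1 = 108 − 3 − 1 = 104.
t* = t_{0.05, 104} = 1.659637.
Margin = t* × SE = 1.659637 × 0.1622 = 0.269193.
CI: -1.0890 ± 0.269193 → (-1.3582, -0.8198).

(-1.3582, -0.8198)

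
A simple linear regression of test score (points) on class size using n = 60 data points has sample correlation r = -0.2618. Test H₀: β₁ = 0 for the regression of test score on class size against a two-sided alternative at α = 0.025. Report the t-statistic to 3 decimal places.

t = -2.066

t = r·√(n − 2)/√(1 − r²) = -0.2618·√58/√0.931461 = -2.066.
df = n − 2 = 58.
Two-sided p ≈ 0.0433, which is ≥ 0.025, so fail to reject H₀.
The data do not give significant evidence of a linear association between class size and test score.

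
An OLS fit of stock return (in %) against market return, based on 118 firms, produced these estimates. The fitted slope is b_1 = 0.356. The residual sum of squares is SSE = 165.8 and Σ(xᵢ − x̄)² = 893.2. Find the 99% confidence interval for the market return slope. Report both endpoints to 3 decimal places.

MSE = SSE/(n − 2) = 165.8/116 = 1.42931.
SE(b_1) = √(MSE/Sₓₓ) = √(1.42931/893.2) = 0.0400027.
df = n − 2 = 116.
t* = t_{0.005, 116} = 2.618878.
Margin = t* × SE = 2.618878 × 0.0400027 = 0.10476.
CI: 0.356 ± 0.10476 → (0.251, 0.461).
With 99% confidence, each one-unit increase in market return is associated with a change of between 0.251 and 0.461 % in stock return.

(0.251, 0.461)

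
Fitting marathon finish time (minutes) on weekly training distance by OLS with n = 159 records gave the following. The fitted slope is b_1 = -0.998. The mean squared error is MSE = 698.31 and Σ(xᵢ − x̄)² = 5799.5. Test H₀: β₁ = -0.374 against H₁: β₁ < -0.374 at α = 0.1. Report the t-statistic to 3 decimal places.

t = -1.798

SE(b_1) = √(MSE/Sₓₓ) = √(698.31/5799.5) = 0.347.
t = (-0.998 − (-0.374)) / 0.347 = -1.798.
df = n − 2 = 157.
One-sided p ≈ 0.0370, which is < 0.1, so reject H₀.
There is evidence that the true slope on weekly training distance is below -0.374 minutes per unit.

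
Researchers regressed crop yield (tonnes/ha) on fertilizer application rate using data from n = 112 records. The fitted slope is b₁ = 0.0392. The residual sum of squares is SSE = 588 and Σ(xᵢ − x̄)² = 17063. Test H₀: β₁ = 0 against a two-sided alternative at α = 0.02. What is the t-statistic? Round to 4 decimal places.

t = 2.2147

MSE = SSE/(n − 2) = 588/110 = 5.34545.
SE(b₁) = √(MSE/Sₓₓ) = √(5.34545/17063) = 0.0176996.
t = 0.0392 / 0.0176996 = 2.2147.
df = n − 2 = 110.
Two-sided p ≈ 0.0288, which is ≥ 0.02, so fail to reject H₀.
The data do not give significant evidence of an association between fertilizer application rate and crop yield.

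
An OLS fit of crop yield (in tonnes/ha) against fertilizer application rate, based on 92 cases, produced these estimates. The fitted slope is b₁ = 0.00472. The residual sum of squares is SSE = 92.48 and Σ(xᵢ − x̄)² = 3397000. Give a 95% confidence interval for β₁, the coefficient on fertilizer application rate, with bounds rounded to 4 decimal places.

MSE = SSE/(n − 2) = 92.48/90 = 1.02756.
SE(b₁) = √(MSE/Sₓₓ) = √(1.02756/3397000) = 0.00054999.
df = n − 2 = 90.
t* = t_{0.025, 90} = 1.986675.
Margin = t* × SE = 1.986675 × 0.00054999 = 0.001093.
CI: 0.00472 ± 0.001093 → (0.0036, 0.0058).
With 95% confidence, each one-unit increase in fertilizer application rate is associated with a change of between 0.0036 and 0.0058 tonnes/ha in crop yield.

(0.0036, 0.0058)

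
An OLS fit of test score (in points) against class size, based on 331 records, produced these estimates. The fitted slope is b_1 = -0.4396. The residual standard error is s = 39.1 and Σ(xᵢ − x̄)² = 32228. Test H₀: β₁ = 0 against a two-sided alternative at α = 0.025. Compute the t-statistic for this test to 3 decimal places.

t = -2.018

SE(b_1) = s/√Sₓₓ = 39.1/√32228 = 0.217801.
t = -0.4396 / 0.217801 = -2.018.
df = n − 2 = 329.
Two-sided p ≈ 0.0444, which is ≥ 0.025, so fail to reject H₀.
The data do not give significant evidence of an association between class size and test score.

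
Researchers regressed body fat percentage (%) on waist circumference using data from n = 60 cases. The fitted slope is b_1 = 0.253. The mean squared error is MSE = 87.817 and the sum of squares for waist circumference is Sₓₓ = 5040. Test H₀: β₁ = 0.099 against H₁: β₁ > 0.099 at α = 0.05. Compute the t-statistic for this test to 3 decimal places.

t = 1.167

SE(b_1) = √(MSE/Sₓₓ) = √(87.817/5040) = 0.132.
t = (0.253 − 0.099) / 0.132 = 1.167.
df = n − 2 = 58.
One-sided p ≈ 0.1241, which is ≥ 0.05, so fail to reject H₀.
The data do not give significant evidence that the true slope on waist circumference exceeds 0.099 % per unit.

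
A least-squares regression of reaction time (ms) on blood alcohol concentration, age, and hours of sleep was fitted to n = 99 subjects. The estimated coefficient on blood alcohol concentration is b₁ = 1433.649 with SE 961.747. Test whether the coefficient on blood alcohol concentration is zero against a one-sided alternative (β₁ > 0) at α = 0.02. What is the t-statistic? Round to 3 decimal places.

t = 1.491

H₀: β₁ = 0 vs H₁: β₁ > 0.
t = (b₁ − β₁⁰)/SE = 1433.649 / 961.747 = 1.491.
df = n − k − 1 = 99 − 3 − 1 = 95.
One-sided p ≈ 0.0697, which is ≥ 0.02, so fail to reject H₀.
The data do not give significant evidence that the true slope on blood alcohol concentration is positive, holding the other predictors fixed.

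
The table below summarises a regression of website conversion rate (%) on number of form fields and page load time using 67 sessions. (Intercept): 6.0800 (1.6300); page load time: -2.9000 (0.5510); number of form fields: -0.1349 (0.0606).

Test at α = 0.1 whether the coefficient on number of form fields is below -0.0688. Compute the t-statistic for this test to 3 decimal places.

Read off: b = -0.1349, SE = 0.0606 for number of form fields.
H₀: β₁ = -0.0688 vs H₁: β₁ < -0.0688.
t = (-0.1349 − (-0.0688)) / 0.0606 = -1.091.
df = n − k − 1 = 67 − 2 − 1 = 64.
One-sided p ≈ 0.1397, which is ≥ 0.1, so fail to reject H₀.
The data do not give significant evidence that the true slope on number of form fields is below -0.0688 % per unit, holding the other predictors fixed.

t = -1.091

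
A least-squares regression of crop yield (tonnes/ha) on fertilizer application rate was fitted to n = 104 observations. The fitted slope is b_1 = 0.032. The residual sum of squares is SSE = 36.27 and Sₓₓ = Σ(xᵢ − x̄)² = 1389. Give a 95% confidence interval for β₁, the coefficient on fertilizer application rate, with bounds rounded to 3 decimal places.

MSE = SSE/(n − 2) = 36.27/102 = 0.355588.
SE(b_1) = √(MSE/Sₓₓ) = √(0.355588/1389) = 0.0160001.
df = n − 2 = 102.
t* = t_{0.025, 102} = 1.983495.
Margin = t* × SE = 1.983495 × 0.0160001 = 0.03174.
CI: 0.032 ± 0.03174 → (0.000, 0.064).
With 95% confidence, each one-unit increase in fertilizer application rate is associated with a change of between 0.000 and 0.064 tonnes/ha in crop yield.

(0.000, 0.064)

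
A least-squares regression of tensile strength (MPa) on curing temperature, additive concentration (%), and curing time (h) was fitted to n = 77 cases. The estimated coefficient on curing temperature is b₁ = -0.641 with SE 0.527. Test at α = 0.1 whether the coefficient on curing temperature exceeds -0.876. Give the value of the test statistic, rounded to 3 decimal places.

H₀: β₁ = -0.876 vs H₁: β₁ > -0.876.
t = (b₁ − β₁⁰)/SE = (-0.641 − (-0.876)) / 0.527 = 0.446.
df = n − k − 1 = 77 − 3 − 1 = 73.
One-sided p ≈ 0.3285, which is ≥ 0.1, so fail to reject H₀.
The data do not give significant evidence that the true slope on curing temperature exceeds -0.876 MPa per unit, holding the other predictors fixed.

t = 0.446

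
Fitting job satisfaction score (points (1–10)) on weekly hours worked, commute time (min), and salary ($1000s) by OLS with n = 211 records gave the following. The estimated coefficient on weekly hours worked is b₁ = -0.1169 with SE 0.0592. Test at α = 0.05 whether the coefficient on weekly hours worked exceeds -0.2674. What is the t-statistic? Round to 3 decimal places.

t = 2.542

H₀: β₁ = -0.2674 vs H₁: β₁ > -0.2674.
t = (b₁ − β₁⁰)/SE = (-0.1169 − (-0.2674)) / 0.0592 = 2.542.
df = n − k − 1 = 211 − 3 − 1 = 207.
One-sided p ≈ 0.0059, which is < 0.05, so reject H₀.
There is evidence that the true slope on weekly hours worked exceeds -0.2674 points (1–10) per unit, holding the other predictors fixed.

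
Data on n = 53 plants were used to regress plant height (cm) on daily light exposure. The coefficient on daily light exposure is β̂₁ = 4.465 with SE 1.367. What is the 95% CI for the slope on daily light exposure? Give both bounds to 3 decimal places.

(1.721, 7.209)

df = n − 2 = 53 − 2 = 51.
t* = t_{0.025, 51} = 2.007584.
Margin = t* × SE = 2.007584 × 1.367 = 2.74437.
CI: 4.465 ± 2.74437 → (1.721, 7.209).
With 95% confidence, each one-unit increase in daily light exposure is associated with a change of between 1.721 and 7.209 cm in plant height.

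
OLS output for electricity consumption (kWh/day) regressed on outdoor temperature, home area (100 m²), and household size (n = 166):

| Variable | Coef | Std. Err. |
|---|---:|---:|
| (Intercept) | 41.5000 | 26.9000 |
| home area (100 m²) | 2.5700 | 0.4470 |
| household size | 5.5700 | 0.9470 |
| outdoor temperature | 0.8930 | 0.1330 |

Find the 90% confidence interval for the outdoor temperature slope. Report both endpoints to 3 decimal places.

Read off: b = 0.8930, SE = 0.1330 for outdoor temperature.
df = n − k − 1 = 166 − 3 − 1 = 162.
t* = t_{0.05, 162} = 1.654314.
Margin = t* × SE = 1.654314 × 0.1330 = 0.22002.
CI: 0.8930 ± 0.22002 → (0.673, 1.113).

(0.673, 1.113)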